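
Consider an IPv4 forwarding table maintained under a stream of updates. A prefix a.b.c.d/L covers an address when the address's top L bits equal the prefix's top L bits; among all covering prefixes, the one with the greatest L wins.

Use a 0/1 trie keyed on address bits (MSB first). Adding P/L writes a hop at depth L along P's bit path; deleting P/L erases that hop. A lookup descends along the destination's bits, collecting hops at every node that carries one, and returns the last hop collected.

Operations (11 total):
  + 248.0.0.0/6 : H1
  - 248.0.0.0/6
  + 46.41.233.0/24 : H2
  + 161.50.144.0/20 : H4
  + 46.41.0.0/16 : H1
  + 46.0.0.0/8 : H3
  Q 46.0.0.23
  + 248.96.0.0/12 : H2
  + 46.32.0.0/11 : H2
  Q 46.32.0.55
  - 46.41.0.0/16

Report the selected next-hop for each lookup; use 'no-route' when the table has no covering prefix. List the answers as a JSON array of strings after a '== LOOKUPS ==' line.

Process each operation:
  + 248.0.0.0/6 (H1) depth=6
  del 248.0.0.0/6 (clear depth 6)
  + 46.41.233.0/24 (H2) depth=24
  + 161.50.144.0/20 (H4) depth=20
  + 46.41.0.0/16 (H1) depth=16
  + 46.0.0.0/8 (H3) depth=8
  Q 46.0.0.23: descend 0010111000 ; hops seen [H3] ; pick H3
  + 248.96.0.0/12 (H2) depth=12
  + 46.32.0.0/11 (H2) depth=11
  Q 46.32.0.55: descend 001011100010 ; hops seen [H3,H2] ; pick H2
  del 46.41.0.0/16 (clear depth 16)

== LOOKUPS ==
["H3","H2"]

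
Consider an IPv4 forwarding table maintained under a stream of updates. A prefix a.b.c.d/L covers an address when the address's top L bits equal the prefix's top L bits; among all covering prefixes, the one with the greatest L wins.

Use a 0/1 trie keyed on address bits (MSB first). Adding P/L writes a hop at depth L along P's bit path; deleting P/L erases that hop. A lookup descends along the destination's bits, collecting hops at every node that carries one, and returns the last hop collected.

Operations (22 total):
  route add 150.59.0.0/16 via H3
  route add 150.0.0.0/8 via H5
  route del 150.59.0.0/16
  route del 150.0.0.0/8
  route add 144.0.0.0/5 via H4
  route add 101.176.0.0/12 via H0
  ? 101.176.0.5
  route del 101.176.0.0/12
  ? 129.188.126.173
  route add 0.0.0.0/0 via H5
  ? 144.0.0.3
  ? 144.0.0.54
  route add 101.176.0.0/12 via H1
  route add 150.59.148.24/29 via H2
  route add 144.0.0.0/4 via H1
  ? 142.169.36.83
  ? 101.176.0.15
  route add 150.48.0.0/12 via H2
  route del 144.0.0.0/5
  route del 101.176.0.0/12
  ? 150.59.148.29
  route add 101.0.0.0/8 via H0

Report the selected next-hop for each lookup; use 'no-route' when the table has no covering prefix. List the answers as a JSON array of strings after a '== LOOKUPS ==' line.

Trace:
  + 150.59.0.0/16 (H3) depth=16
  + 150.0.0.0/8 (H5) depth=8
  - 150.59.0.0/16 clear@16
  - 150.0.0.0/8 clear@8
  + 144.0.0.0/5 (H4) depth=5
  + 101.176.0.0/12 (H0) depth=12
  Q 101.176.0.5: descend 011001011011 ; hops seen [H0] ; pick H0
  - 101.176.0.0/12 clear@12
  Q 129.188.126.173: descend 100 ; hops seen [∅] ; pick no-route
  + 0.0.0.0/0 (H5) depth=0
  Q 144.0.0.3: descend 10010 ; hops seen [H5,H4] ; pick H4
  Q 144.0.0.54: descend 10010 ; hops seen [H5,H4] ; pick H4
  + 101.176.0.0/12 (H1) depth=12
  + 150.59.148.24/29 (H2) depth=29
  + 144.0.0.0/4 (H1) depth=4
  Q 142.169.36.83: descend 100 ; hops seen [H5] ; pick H5
  Q 101.176.0.15: descend 011001011011 ; hops seen [H5,H1] ; pick H1
  + 150.48.0.0/12 (H2) depth=12
  - 144.0.0.0/5 clear@5
  - 101.176.0.0/12 clear@12
  Q 150.59.148.29: descend 10010110001110111001010000011 ; hops seen [H5,H1,H2,H2] ; pick H2
  + 101.0.0.0/8 (H0) depth=8

== LOOKUPS ==
["H0","no-route","H4","H4","H5","H1","H2"]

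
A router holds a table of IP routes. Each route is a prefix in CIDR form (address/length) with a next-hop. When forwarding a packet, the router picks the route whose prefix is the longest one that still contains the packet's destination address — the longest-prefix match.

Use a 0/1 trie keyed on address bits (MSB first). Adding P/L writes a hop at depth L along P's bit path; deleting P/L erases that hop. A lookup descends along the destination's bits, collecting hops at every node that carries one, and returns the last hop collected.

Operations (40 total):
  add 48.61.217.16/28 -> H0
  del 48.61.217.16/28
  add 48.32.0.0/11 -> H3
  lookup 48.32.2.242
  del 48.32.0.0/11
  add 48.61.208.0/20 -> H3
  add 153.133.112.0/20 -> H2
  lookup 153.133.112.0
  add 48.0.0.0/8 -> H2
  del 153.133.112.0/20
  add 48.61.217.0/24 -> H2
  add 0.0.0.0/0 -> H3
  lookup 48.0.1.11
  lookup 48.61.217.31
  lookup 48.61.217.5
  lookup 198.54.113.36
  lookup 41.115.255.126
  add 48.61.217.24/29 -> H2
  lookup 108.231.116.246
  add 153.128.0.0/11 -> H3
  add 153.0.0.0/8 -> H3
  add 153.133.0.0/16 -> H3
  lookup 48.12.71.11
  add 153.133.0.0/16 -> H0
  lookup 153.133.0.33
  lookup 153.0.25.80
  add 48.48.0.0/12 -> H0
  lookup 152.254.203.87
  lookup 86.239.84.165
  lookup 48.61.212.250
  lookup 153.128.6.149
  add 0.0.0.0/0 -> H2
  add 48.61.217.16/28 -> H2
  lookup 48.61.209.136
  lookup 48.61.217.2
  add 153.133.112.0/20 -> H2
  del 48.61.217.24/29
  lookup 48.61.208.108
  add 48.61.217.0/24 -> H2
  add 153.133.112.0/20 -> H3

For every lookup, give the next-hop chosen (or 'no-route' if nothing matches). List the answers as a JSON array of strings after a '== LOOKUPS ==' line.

Trace:
  + 48.61.217.16/28 (H0) depth=28
  - 48.61.217.16/28 clear@28
  + 48.32.0.0/11 (H3) depth=11
  lookup 48.32.2.242: bits 00110000001 walk d0:-→d1:-→d2:-→d3:-→d4:-→d5:-→d6:-→d7:-→d8:-→d9:-→d10:-→d11:H3 -> H3
  - 48.32.0.0/11 clear@11
  + 48.61.208.0/20 (H3) depth=20
  + 153.133.112.0/20 (H2) depth=20
  lookup 153.133.112.0: bits 10011001100001010111 walk d0:-→d1:-→d2:-→d3:-→d4:-→d5:-→d6:-→d7:-→d8:-→d9:-→d10:-→d11:-→d12:-→d13:-→d14:-→d15:-→d16:-→d17:-→d18:-→d19:-→d20:H2 -> H2
  + 48.0.0.0/8 (H2) depth=8
  - 153.133.112.0/20 clear@20
  + 48.61.217.0/24 (H2) depth=24
  + 0.0.0.0/0 (H3) depth=0
  lookup 48.0.1.11: bits 0011000000 walk d0:H3→d1:-→d2:-→d3:-→d4:-→d5:-→d6:-→d7:-→d8:H2→d9:-→d10:- -> H2
  lookup 48.61.217.31: bits 0011000000111101110110010001 walk d0:H3→d1:-→d2:-→d3:-→d4:-→d5:-→d6:-→d7:-→d8:H2→d9:-→d10:-→d11:-→d12:-→d13:-→d14:-→d15:-→d16:-→d17:-→d18:-→d19:-→d20:H3→d21:-→d22:-→d23:-→d24:H2→d25:-→d26:-→d27:-→d28:- -> H2
  lookup 48.61.217.5: bits 001100000011110111011001000 walk d0:H3→d1:-→d2:-→d3:-→d4:-→d5:-→d6:-→d7:-→d8:H2→d9:-→d10:-→d11:-→d12:-→d13:-→d14:-→d15:-→d16:-→d17:-→d18:-→d19:-→d20:H3→d21:-→d22:-→d23:-→d24:H2→d25:-→d26:-→d27:- -> H2
  lookup 198.54.113.36: bits 1 walk d0:H3→d1:- -> H3
  lookup 41.115.255.126: bits 001 walk d0:H3→d1:-→d2:-→d3:- -> H3
  + 48.61.217.24/29 (H2) depth=29
  lookup 108.231.116.246: bits 0 walk d0:H3→d1:- -> H3
  + 153.128.0.0/11 (H3) depth=11
  + 153.0.0.0/8 (H3) depth=8
  + 153.133.0.0/16 (H3) depth=16
  lookup 48.12.71.11: bits 0011000000 walk d0:H3→d1:-→d2:-→d3:-→d4:-→d5:-→d6:-→d7:-→d8:H2→d9:-→d10:- -> H2
  + 153.133.0.0/16 (H0) depth=16
  lookup 153.133.0.33: bits 10011001100001010 walk d0:H3→d1:-→d2:-→d3:-→d4:-→d5:-→d6:-→d7:-→d8:H3→d9:-→d10:-→d11:H3→d12:-→d13:-→d14:-→d15:-→d16:H0→d17:- -> H0
  lookup 153.0.25.80: bits 10011001 walk d0:H3→d1:-→d2:-→d3:-→d4:-→d5:-→d6:-→d7:-→d8:H3 -> H3
  + 48.48.0.0/12 (H0) depth=12
  lookup 152.254.203.87: bits 1001100 walk d0:H3→d1:-→d2:-→d3:-→d4:-→d5:-→d6:-→d7:- -> H3
  lookup 86.239.84.165: bits 0 walk d0:H3→d1:- -> H3
  lookup 48.61.212.250: bits 00110000001111011101 walk d0:H3→d1:-→d2:-→d3:-→d4:-→d5:-→d6:-→d7:-→d8:H2→d9:-→d10:-→d11:-→d12:H0→d13:-→d14:-→d15:-→d16:-→d17:-→d18:-→d19:-→d20:H3 -> H3
  lookup 153.128.6.149: bits 1001100110000 walk d0:H3→d1:-→d2:-→d3:-→d4:-→d5:-→d6:-→d7:-→d8:H3→d9:-→d10:-→d11:H3→d12:-→d13:- -> H3
  + 0.0.0.0/0 (H2) depth=0
  + 48.61.217.16/28 (H2) depth=28
  lookup 48.61.209.136: bits 00110000001111011101 walk d0:H2→d1:-→d2:-→d3:-→d4:-→d5:-→d6:-→d7:-→d8:H2→d9:-→d10:-→d11:-→d12:H0→d13:-→d14:-→d15:-→d16:-→d17:-→d18:-→d19:-→d20:H3 -> H3
  lookup 48.61.217.2: bits 001100000011110111011001000 walk d0:H2→d1:-→d2:-→d3:-→d4:-→d5:-→d6:-→d7:-→d8:H2→d9:-→d10:-→d11:-→d12:H0→d13:-→d14:-→d15:-→d16:-→d17:-→d18:-→d19:-→d20:H3→d21:-→d22:-→d23:-→d24:H2→d25:-→d26:-→d27:- -> H2
  + 153.133.112.0/20 (H2) depth=20
  - 48.61.217.24/29 clear@29
  lookup 48.61.208.108: bits 00110000001111011101 walk d0:H2→d1:-→d2:-→d3:-→d4:-→d5:-→d6:-→d7:-→d8:H2→d9:-→d10:-→d11:-→d12:H0→d13:-→d14:-→d15:-→d16:-→d17:-→d18:-→d19:-→d20:H3 -> H3
  + 48.61.217.0/24 (H2) depth=24
  + 153.133.112.0/20 (H3) depth=20

== LOOKUPS ==
["H3","H2","H2","H2","H2","H3","H3","H3","H2","H0","H3","H3","H3","H3","H3","H3","H2","H3"]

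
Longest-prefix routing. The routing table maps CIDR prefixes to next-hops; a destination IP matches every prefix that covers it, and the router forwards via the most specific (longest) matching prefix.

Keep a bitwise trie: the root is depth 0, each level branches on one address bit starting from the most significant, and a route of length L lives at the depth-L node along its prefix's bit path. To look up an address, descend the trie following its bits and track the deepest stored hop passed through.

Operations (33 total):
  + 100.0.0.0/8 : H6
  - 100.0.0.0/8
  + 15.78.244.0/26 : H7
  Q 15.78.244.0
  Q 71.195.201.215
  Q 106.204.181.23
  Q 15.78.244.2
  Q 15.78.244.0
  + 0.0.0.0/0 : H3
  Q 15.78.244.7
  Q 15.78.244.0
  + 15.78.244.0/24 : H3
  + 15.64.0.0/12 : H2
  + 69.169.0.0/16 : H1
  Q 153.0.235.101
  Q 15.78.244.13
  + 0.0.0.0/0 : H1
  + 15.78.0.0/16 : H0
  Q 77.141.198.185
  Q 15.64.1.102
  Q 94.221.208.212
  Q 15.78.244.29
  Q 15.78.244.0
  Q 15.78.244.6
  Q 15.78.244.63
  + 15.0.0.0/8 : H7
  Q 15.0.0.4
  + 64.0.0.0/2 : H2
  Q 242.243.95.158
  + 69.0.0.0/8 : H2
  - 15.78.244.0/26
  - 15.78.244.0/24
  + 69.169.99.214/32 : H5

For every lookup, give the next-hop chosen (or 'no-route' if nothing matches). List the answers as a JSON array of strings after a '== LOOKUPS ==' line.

Trace:
  + 100.0.0.0/8 (H6) depth=8
  del 100.0.0.0/8 (clear depth 8)
  + 15.78.244.0/26 (H7) depth=26
  Q 15.78.244.0: descend 00001111010011101111010000 ; hops seen [H7] ; pick H7
  Q 71.195.201.215: descend 01 ; hops seen [∅] ; pick no-route
  Q 106.204.181.23: descend 0110 ; hops seen [∅] ; pick no-route
  Q 15.78.244.2: descend 00001111010011101111010000 ; hops seen [H7] ; pick H7
  Q 15.78.244.0: descend 00001111010011101111010000 ; hops seen [H7] ; pick H7
  + 0.0.0.0/0 (H3) depth=0
  Q 15.78.244.7: descend 00001111010011101111010000 ; hops seen [H3,H7] ; pick H7
  Q 15.78.244.0: descend 00001111010011101111010000 ; hops seen [H3,H7] ; pick H7
  + 15.78.244.0/24 (H3) depth=24
  + 15.64.0.0/12 (H2) depth=12
  + 69.169.0.0/16 (H1) depth=16
  Q 153.0.235.101: descend ε ; hops seen [H3] ; pick H3
  Q 15.78.244.13: descend 00001111010011101111010000 ; hops seen [H3,H2,H3,H7] ; pick H7
  + 0.0.0.0/0 (H1) depth=0
  + 15.78.0.0/16 (H0) depth=16
  Q 77.141.198.185: descend 0100 ; hops seen [H1] ; pick H1
  Q 15.64.1.102: descend 000011110100 ; hops seen [H1,H2] ; pick H2
  Q 94.221.208.212: descend 010 ; hops seen [H1] ; pick H1
  Q 15.78.244.29: descend 00001111010011101111010000 ; hops seen [H1,H2,H0,H3,H7] ; pick H7
  Q 15.78.244.0: descend 00001111010011101111010000 ; hops seen [H1,H2,H0,H3,H7] ; pick H7
  Q 15.78.244.6: descend 00001111010011101111010000 ; hops seen [H1,H2,H0,H3,H7] ; pick H7
  Q 15.78.244.63: descend 00001111010011101111010000 ; hops seen [H1,H2,H0,H3,H7] ; pick H7
  + 15.0.0.0/8 (H7) depth=8
  Q 15.0.0.4: descend 000011110 ; hops seen [H1,H7] ; pick H7
  + 64.0.0.0/2 (H2) depth=2
  Q 242.243.95.158: descend ε ; hops seen [H1] ; pick H1
  + 69.0.0.0/8 (H2) depth=8
  del 15.78.244.0/26 (clear depth 26)
  del 15.78.244.0/24 (clear depth 24)
  + 69.169.99.214/32 (H5) depth=32

== LOOKUPS ==
["H7","no-route","no-route","H7","H7","H7","H7","H3","H7","H1","H2","H1","H7","H7","H7","H7","H7","H1"]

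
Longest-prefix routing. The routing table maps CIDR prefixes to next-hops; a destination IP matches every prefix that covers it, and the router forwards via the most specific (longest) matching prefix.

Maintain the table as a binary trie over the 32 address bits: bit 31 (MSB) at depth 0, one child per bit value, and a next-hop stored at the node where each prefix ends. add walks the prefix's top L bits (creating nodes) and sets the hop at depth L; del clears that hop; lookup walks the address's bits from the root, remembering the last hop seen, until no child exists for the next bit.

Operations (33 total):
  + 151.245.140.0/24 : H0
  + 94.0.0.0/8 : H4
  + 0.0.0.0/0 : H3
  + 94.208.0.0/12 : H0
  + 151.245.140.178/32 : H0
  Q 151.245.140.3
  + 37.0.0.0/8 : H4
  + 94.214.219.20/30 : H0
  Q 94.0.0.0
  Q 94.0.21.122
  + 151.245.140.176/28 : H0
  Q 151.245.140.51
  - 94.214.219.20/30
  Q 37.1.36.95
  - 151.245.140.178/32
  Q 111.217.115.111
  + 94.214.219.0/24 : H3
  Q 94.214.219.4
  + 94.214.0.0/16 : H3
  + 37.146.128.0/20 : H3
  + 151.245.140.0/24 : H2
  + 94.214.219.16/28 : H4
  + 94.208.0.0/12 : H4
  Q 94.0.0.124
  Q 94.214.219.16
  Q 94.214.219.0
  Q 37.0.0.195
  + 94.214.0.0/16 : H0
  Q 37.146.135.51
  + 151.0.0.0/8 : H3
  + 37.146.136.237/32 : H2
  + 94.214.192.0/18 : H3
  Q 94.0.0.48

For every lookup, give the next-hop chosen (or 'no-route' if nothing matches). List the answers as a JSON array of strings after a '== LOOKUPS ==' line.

Process each operation:
  add 151.245.140.0/24 -> H0 at depth 24
  add 94.0.0.0/8 -> H4 at depth 8
  add 0.0.0.0/0 -> H3 at depth 0
  add 94.208.0.0/12 -> H0 at depth 12
  add 151.245.140.178/32 -> H0 at depth 32
  ? 151.245.140.3  path d0:H3→d1:-→d2:-→d3:-→d4:-→d5:-→d6:-→d7:-→d8:-→d9:-→d10:-→d11:-→d12:-→d13:-→d14:-→d15:-→d16:-→d17:-→d18:-→d19:-→d20:-→d21:-→d22:-→d23:-→d24:H0  best=H0
  add 37.0.0.0/8 -> H4 at depth 8
  add 94.214.219.20/30 -> H0 at depth 30
  ? 94.0.0.0  path d0:H3→d1:-→d2:-→d3:-→d4:-→d5:-→d6:-→d7:-→d8:H4  best=H4
  ? 94.0.21.122  path d0:H3→d1:-→d2:-→d3:-→d4:-→d5:-→d6:-→d7:-→d8:H4  best=H4
  add 151.245.140.176/28 -> H0 at depth 28
  ? 151.245.140.51  path d0:H3→d1:-→d2:-→d3:-→d4:-→d5:-→d6:-→d7:-→d8:-→d9:-→d10:-→d11:-→d12:-→d13:-→d14:-→d15:-→d16:-→d17:-→d18:-→d19:-→d20:-→d21:-→d22:-→d23:-→d24:H0  best=H0
  del 94.214.219.20/30 (clear depth 30)
  ? 37.1.36.95  path d0:H3→d1:-→d2:-→d3:-→d4:-→d5:-→d6:-→d7:-→d8:H4  best=H4
  del 151.245.140.178/32 (clear depth 32)
  ? 111.217.115.111  path d0:H3→d1:-→d2:-  best=H3
  add 94.214.219.0/24 -> H3 at depth 24
  ? 94.214.219.4  path d0:H3→d1:-→d2:-→d3:-→d4:-→d5:-→d6:-→d7:-→d8:H4→d9:-→d10:-→d11:-→d12:H0→d13:-→d14:-→d15:-→d16:-→d17:-→d18:-→d19:-→d20:-→d21:-→d22:-→d23:-→d24:H3→d25:-→d26:-→d27:-  best=H3
  add 94.214.0.0/16 -> H3 at depth 16
  add 37.146.128.0/20 -> H3 at depth 20
  add 151.245.140.0/24 -> H2 at depth 24
  add 94.214.219.16/28 -> H4 at depth 28
  add 94.208.0.0/12 -> H4 at depth 12
  ? 94.0.0.124  path d0:H3→d1:-→d2:-→d3:-→d4:-→d5:-→d6:-→d7:-→d8:H4  best=H4
  ? 94.214.219.16  path d0:H3→d1:-→d2:-→d3:-→d4:-→d5:-→d6:-→d7:-→d8:H4→d9:-→d10:-→d11:-→d12:H4→d13:-→d14:-→d15:-→d16:H3→d17:-→d18:-→d19:-→d20:-→d21:-→d22:-→d23:-→d24:H3→d25:-→d26:-→d27:-→d28:H4→d29:-  best=H4
  ? 94.214.219.0  path d0:H3→d1:-→d2:-→d3:-→d4:-→d5:-→d6:-→d7:-→d8:H4→d9:-→d10:-→d11:-→d12:H4→d13:-→d14:-→d15:-→d16:H3→d17:-→d18:-→d19:-→d20:-→d21:-→d22:-→d23:-→d24:H3→d25:-→d26:-→d27:-  best=H3
  ? 37.0.0.195  path d0:H3→d1:-→d2:-→d3:-→d4:-→d5:-→d6:-→d7:-→d8:H4  best=H4
  add 94.214.0.0/16 -> H0 at depth 16
  ? 37.146.135.51  path d0:H3→d1:-→d2:-→d3:-→d4:-→d5:-→d6:-→d7:-→d8:H4→d9:-→d10:-→d11:-→d12:-→d13:-→d14:-→d15:-→d16:-→d17:-→d18:-→d19:-→d20:H3  best=H3
  add 151.0.0.0/8 -> H3 at depth 8
  add 37.146.136.237/32 -> H2 at depth 32
  add 94.214.192.0/18 -> H3 at depth 18
  ? 94.0.0.48  path d0:H3→d1:-→d2:-→d3:-→d4:-→d5:-→d6:-→d7:-→d8:H4  best=H4

== LOOKUPS ==
["H0","H4","H4","H0","H4","H3","H3","H4","H4","H3","H4","H3","H4"]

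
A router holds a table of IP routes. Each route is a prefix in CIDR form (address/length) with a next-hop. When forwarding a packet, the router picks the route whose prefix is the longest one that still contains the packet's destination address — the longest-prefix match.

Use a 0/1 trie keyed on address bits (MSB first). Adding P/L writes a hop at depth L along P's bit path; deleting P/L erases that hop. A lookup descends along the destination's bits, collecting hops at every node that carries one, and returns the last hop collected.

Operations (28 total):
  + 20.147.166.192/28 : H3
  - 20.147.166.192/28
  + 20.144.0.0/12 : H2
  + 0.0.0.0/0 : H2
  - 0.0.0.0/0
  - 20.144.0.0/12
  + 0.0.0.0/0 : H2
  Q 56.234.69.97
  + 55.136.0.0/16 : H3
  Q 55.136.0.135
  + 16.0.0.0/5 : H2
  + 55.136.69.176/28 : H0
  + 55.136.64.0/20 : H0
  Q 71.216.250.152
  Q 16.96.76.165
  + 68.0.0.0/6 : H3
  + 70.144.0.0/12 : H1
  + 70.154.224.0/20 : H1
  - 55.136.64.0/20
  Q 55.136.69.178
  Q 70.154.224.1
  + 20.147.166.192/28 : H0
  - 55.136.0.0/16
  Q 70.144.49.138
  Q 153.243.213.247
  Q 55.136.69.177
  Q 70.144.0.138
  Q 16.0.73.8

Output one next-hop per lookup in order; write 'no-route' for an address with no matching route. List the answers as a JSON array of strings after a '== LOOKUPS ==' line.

Apply in order:
  + 20.147.166.192/28 (H3) depth=28
  - 20.147.166.192/28 clear@28
  + 20.144.0.0/12 (H2) depth=12
  + 0.0.0.0/0 (H2) depth=0
  - 0.0.0.0/0 clear@0
  - 20.144.0.0/12 clear@12
  + 0.0.0.0/0 (H2) depth=0
  ? 56.234.69.97  path d0:H2→d1:-→d2:-  best=H2
  + 55.136.0.0/16 (H3) depth=16
  ? 55.136.0.135  path d0:H2→d1:-→d2:-→d3:-→d4:-→d5:-→d6:-→d7:-→d8:-→d9:-→d10:-→d11:-→d12:-→d13:-→d14:-→d15:-→d16:H3  best=H3
  + 16.0.0.0/5 (H2) depth=5
  + 55.136.69.176/28 (H0) depth=28
  + 55.136.64.0/20 (H0) depth=20
  ? 71.216.250.152  path d0:H2→d1:-  best=H2
  ? 16.96.76.165  path d0:H2→d1:-→d2:-→d3:-→d4:-→d5:H2  best=H2
  + 68.0.0.0/6 (H3) depth=6
  + 70.144.0.0/12 (H1) depth=12
  + 70.154.224.0/20 (H1) depth=20
  - 55.136.64.0/20 clear@20
  ? 55.136.69.178  path d0:H2→d1:-→d2:-→d3:-→d4:-→d5:-→d6:-→d7:-→d8:-→d9:-→d10:-→d11:-→d12:-→d13:-→d14:-→d15:-→d16:H3→d17:-→d18:-→d19:-→d20:-→d21:-→d22:-→d23:-→d24:-→d25:-→d26:-→d27:-→d28:H0  best=H0
  ? 70.154.224.1  path d0:H2→d1:-→d2:-→d3:-→d4:-→d5:-→d6:H3→d7:-→d8:-→d9:-→d10:-→d11:-→d12:H1→d13:-→d14:-→d15:-→d16:-→d17:-→d18:-→d19:-→d20:H1  best=H1
  + 20.147.166.192/28 (H0) depth=28
  - 55.136.0.0/16 clear@16
  ? 70.144.49.138  path d0:H2→d1:-→d2:-→d3:-→d4:-→d5:-→d6:H3→d7:-→d8:-→d9:-→d10:-→d11:-→d12:H1  best=H1
  ? 153.243.213.247  path d0:H2  best=H2
  ? 55.136.69.177  path d0:H2→d1:-→d2:-→d3:-→d4:-→d5:-→d6:-→d7:-→d8:-→d9:-→d10:-→d11:-→d12:-→d13:-→d14:-→d15:-→d16:-→d17:-→d18:-→d19:-→d20:-→d21:-→d22:-→d23:-→d24:-→d25:-→d26:-→d27:-→d28:H0  best=H0
  ? 70.144.0.138  path d0:H2→d1:-→d2:-→d3:-→d4:-→d5:-→d6:H3→d7:-→d8:-→d9:-→d10:-→d11:-→d12:H1  best=H1
  ? 16.0.73.8  path d0:H2→d1:-→d2:-→d3:-→d4:-→d5:H2  best=H2

== LOOKUPS ==
["H2","H3","H2","H2","H0","H1","H1","H2","H0","H1","H2"]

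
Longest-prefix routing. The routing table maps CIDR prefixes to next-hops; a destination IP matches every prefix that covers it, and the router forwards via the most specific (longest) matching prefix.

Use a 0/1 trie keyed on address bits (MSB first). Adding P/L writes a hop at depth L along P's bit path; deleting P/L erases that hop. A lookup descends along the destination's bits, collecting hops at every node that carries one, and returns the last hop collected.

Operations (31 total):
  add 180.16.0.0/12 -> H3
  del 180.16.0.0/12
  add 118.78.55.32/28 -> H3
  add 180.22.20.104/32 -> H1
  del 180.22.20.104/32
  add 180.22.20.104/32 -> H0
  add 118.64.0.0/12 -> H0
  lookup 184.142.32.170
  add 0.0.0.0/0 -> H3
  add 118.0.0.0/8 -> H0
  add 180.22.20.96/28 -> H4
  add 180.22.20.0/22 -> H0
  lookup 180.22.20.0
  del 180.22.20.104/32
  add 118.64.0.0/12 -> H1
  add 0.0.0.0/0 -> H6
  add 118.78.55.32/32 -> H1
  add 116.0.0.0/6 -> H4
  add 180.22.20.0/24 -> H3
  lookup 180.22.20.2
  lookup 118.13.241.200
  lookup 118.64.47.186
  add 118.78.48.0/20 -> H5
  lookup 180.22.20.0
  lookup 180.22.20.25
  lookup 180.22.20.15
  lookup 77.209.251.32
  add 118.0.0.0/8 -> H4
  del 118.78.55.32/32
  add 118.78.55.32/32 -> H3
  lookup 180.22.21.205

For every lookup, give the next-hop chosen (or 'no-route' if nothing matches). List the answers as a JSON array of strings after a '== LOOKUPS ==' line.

Apply in order:
  add 180.16.0.0/12 -> H3 at depth 12
  - 180.16.0.0/12 clear@12
  add 118.78.55.32/28 -> H3 at depth 28
  add 180.22.20.104/32 -> H1 at depth 32
  - 180.22.20.104/32 clear@32
  add 180.22.20.104/32 -> H0 at depth 32
  add 118.64.0.0/12 -> H0 at depth 12
  Q 184.142.32.170: descend 1011 ; hops seen [∅] ; pick no-route
  add 0.0.0.0/0 -> H3 at depth 0
  add 118.0.0.0/8 -> H0 at depth 8
  add 180.22.20.96/28 -> H4 at depth 28
  add 180.22.20.0/22 -> H0 at depth 22
  Q 180.22.20.0: descend 1011010000010110000101000 ; hops seen [H3,H0] ; pick H0
  - 180.22.20.104/32 clear@32
  add 118.64.0.0/12 -> H1 at depth 12
  add 0.0.0.0/0 -> H6 at depth 0
  add 118.78.55.32/32 -> H1 at depth 32
  add 116.0.0.0/6 -> H4 at depth 6
  add 180.22.20.0/24 -> H3 at depth 24
  Q 180.22.20.2: descend 1011010000010110000101000 ; hops seen [H6,H0,H3] ; pick H3
  Q 118.13.241.200: descend 011101100 ; hops seen [H6,H4,H0] ; pick H0
  Q 118.64.47.186: descend 011101100100 ; hops seen [H6,H4,H0,H1] ; pick H1
  add 118.78.48.0/20 -> H5 at depth 20
  Q 180.22.20.0: descend 1011010000010110000101000 ; hops seen [H6,H0,H3] ; pick H3
  Q 180.22.20.25: descend 1011010000010110000101000 ; hops seen [H6,H0,H3] ; pick H3
  Q 180.22.20.15: descend 1011010000010110000101000 ; hops seen [H6,H0,H3] ; pick H3
  Q 77.209.251.32: descend 01 ; hops seen [H6] ; pick H6
  add 118.0.0.0/8 -> H4 at depth 8
  - 118.78.55.32/32 clear@32
  add 118.78.55.32/32 -> H3 at depth 32
  Q 180.22.21.205: descend 10110100000101100001010 ; hops seen [H6,H0] ; pick H0

== LOOKUPS ==
["no-route","H0","H3","H0","H1","H3","H3","H3","H6","H0"]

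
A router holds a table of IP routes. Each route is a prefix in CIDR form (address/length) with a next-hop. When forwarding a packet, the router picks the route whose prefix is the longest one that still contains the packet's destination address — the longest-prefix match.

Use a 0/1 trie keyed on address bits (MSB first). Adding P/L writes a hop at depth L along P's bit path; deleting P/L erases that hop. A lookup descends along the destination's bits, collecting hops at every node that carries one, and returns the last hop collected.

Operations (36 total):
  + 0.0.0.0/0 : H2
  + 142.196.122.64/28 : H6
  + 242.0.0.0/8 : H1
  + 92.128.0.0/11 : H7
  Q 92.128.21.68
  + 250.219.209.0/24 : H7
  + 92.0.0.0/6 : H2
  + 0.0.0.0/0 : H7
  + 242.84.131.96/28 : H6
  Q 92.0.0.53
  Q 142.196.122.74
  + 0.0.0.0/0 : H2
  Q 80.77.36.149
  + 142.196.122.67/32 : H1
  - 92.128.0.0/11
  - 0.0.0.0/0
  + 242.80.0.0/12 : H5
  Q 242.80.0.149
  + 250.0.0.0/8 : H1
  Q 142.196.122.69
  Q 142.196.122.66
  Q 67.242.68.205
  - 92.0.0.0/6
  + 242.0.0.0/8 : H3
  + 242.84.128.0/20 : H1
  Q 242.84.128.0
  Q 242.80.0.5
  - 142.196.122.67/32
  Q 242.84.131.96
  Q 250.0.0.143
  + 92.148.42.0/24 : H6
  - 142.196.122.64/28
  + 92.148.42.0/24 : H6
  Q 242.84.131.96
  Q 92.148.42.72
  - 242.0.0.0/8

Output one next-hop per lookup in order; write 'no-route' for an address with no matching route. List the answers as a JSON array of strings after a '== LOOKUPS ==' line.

Process each operation:
  + 0.0.0.0/0 (H2) depth=0
  + 142.196.122.64/28 (H6) depth=28
  + 242.0.0.0/8 (H1) depth=8
  + 92.128.0.0/11 (H7) depth=11
  ? 92.128.21.68  path d0:H2→d1:-→d2:-→d3:-→d4:-→d5:-→d6:-→d7:-→d8:-→d9:-→d10:-→d11:H7  best=H7
  + 250.219.209.0/24 (H7) depth=24
  + 92.0.0.0/6 (H2) depth=6
  + 0.0.0.0/0 (H7) depth=0
  + 242.84.131.96/28 (H6) depth=28
  ? 92.0.0.53  path d0:H7→d1:-→d2:-→d3:-→d4:-→d5:-→d6:H2→d7:-→d8:-  best=H2
  ? 142.196.122.74  path d0:H7→d1:-→d2:-→d3:-→d4:-→d5:-→d6:-→d7:-→d8:-→d9:-→d10:-→d11:-→d12:-→d13:-→d14:-→d15:-→d16:-→d17:-→d18:-→d19:-→d20:-→d21:-→d22:-→d23:-→d24:-→d25:-→d26:-→d27:-→d28:H6  best=H6
  + 0.0.0.0/0 (H2) depth=0
  ? 80.77.36.149  path d0:H2→d1:-→d2:-→d3:-→d4:-  best=H2
  + 142.196.122.67/32 (H1) depth=32
  del 92.128.0.0/11 (clear depth 11)
  del 0.0.0.0/0 (clear depth 0)
  + 242.80.0.0/12 (H5) depth=12
  ? 242.80.0.149  path d0:-→d1:-→d2:-→d3:-→d4:-→d5:-→d6:-→d7:-→d8:H1→d9:-→d10:-→d11:-→d12:H5→d13:-  best=H5
  + 250.0.0.0/8 (H1) depth=8
  ? 142.196.122.69  path d0:-→d1:-→d2:-→d3:-→d4:-→d5:-→d6:-→d7:-→d8:-→d9:-→d10:-→d11:-→d12:-→d13:-→d14:-→d15:-→d16:-→d17:-→d18:-→d19:-→d20:-→d21:-→d22:-→d23:-→d24:-→d25:-→d26:-→d27:-→d28:H6→d29:-  best=H6
  ? 142.196.122.66  path d0:-→d1:-→d2:-→d3:-→d4:-→d5:-→d6:-→d7:-→d8:-→d9:-→d10:-→d11:-→d12:-→d13:-→d14:-→d15:-→d16:-→d17:-→d18:-→d19:-→d20:-→d21:-→d22:-→d23:-→d24:-→d25:-→d26:-→d27:-→d28:H6→d29:-→d30:-→d31:-  best=H6
  ? 67.242.68.205  path d0:-→d1:-→d2:-→d3:-  best=no-route
  del 92.0.0.0/6 (clear depth 6)
  + 242.0.0.0/8 (H3) depth=8
  + 242.84.128.0/20 (H1) depth=20
  ? 242.84.128.0  path d0:-→d1:-→d2:-→d3:-→d4:-→d5:-→d6:-→d7:-→d8:H3→d9:-→d10:-→d11:-→d12:H5→d13:-→d14:-→d15:-→d16:-→d17:-→d18:-→d19:-→d20:H1→d21:-→d22:-  best=H1
  ? 242.80.0.5  path d0:-→d1:-→d2:-→d3:-→d4:-→d5:-→d6:-→d7:-→d8:H3→d9:-→d10:-→d11:-→d12:H5→d13:-  best=H5
  del 142.196.122.67/32 (clear depth 32)
  ? 242.84.131.96  path d0:-→d1:-→d2:-→d3:-→d4:-→d5:-→d6:-→d7:-→d8:H3→d9:-→d10:-→d11:-→d12:H5→d13:-→d14:-→d15:-→d16:-→d17:-→d18:-→d19:-→d20:H1→d21:-→d22:-→d23:-→d24:-→d25:-→d26:-→d27:-→d28:H6  best=H6
  ? 250.0.0.143  path d0:-→d1:-→d2:-→d3:-→d4:-→d5:-→d6:-→d7:-→d8:H1  best=H1
  + 92.148.42.0/24 (H6) depth=24
  del 142.196.122.64/28 (clear depth 28)
  + 92.148.42.0/24 (H6) depth=24
  ? 242.84.131.96  path d0:-→d1:-→d2:-→d3:-→d4:-→d5:-→d6:-→d7:-→d8:H3→d9:-→d10:-→d11:-→d12:H5→d13:-→d14:-→d15:-→d16:-→d17:-→d18:-→d19:-→d20:H1→d21:-→d22:-→d23:-→d24:-→d25:-→d26:-→d27:-→d28:H6  best=H6
  ? 92.148.42.72  path d0:-→d1:-→d2:-→d3:-→d4:-→d5:-→d6:-→d7:-→d8:-→d9:-→d10:-→d11:-→d12:-→d13:-→d14:-→d15:-→d16:-→d17:-→d18:-→d19:-→d20:-→d21:-→d22:-→d23:-→d24:H6  best=H6
  del 242.0.0.0/8 (clear depth 8)

== LOOKUPS ==
["H7","H2","H6","H2","H5","H6","H6","no-route","H1","H5","H6","H1","H6","H6"]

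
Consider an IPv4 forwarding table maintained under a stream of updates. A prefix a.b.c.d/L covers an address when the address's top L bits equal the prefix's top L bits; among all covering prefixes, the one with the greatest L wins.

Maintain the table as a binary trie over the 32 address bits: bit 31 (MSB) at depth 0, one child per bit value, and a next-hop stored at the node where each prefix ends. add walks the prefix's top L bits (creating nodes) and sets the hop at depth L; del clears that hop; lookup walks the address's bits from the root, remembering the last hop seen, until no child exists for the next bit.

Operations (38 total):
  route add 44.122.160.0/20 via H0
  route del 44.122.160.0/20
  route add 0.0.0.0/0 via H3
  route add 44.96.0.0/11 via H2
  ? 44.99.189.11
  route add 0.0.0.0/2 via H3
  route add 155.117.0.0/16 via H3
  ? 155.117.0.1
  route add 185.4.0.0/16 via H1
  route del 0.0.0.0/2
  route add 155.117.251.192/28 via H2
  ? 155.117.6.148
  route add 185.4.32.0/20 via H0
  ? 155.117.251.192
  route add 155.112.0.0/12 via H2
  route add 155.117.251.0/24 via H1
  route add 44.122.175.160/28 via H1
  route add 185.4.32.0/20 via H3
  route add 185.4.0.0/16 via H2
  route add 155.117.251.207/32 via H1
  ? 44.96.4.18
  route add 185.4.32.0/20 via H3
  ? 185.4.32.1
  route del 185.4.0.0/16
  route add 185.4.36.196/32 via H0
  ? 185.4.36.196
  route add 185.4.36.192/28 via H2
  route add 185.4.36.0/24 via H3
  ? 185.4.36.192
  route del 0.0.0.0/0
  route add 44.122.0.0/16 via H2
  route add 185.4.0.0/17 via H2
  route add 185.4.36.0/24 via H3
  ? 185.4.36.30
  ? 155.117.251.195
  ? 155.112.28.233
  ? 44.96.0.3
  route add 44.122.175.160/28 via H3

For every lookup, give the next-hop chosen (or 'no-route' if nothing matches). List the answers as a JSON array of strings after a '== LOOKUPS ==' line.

Apply in order:
  add 44.122.160.0/20 -> H0 at depth 20
  - 44.122.160.0/20 clear@20
  add 0.0.0.0/0 -> H3 at depth 0
  add 44.96.0.0/11 -> H2 at depth 11
  Q 44.99.189.11: descend 00101100011 ; hops seen [H3,H2] ; pick H2
  add 0.0.0.0/2 -> H3 at depth 2
  add 155.117.0.0/16 -> H3 at depth 16
  Q 155.117.0.1: descend 1001101101110101 ; hops seen [H3,H3] ; pick H3
  add 185.4.0.0/16 -> H1 at depth 16
  - 0.0.0.0/2 clear@2
  add 155.117.251.192/28 -> H2 at depth 28
  Q 155.117.6.148: descend 1001101101110101 ; hops seen [H3,H3] ; pick H3
  add 185.4.32.0/20 -> H0 at depth 20
  Q 155.117.251.192: descend 1001101101110101111110111100 ; hops seen [H3,H3,H2] ; pick H2
  add 155.112.0.0/12 -> H2 at depth 12
  add 155.117.251.0/24 -> H1 at depth 24
  add 44.122.175.160/28 -> H1 at depth 28
  add 185.4.32.0/20 -> H3 at depth 20
  add 185.4.0.0/16 -> H2 at depth 16
  add 155.117.251.207/32 -> H1 at depth 32
  Q 44.96.4.18: descend 00101100011 ; hops seen [H3,H2] ; pick H2
  add 185.4.32.0/20 -> H3 at depth 20
  Q 185.4.32.1: descend 10111001000001000010 ; hops seen [H3,H2,H3] ; pick H3
  - 185.4.0.0/16 clear@16
  add 185.4.36.196/32 -> H0 at depth 32
  Q 185.4.36.196: descend 10111001000001000010010011000100 ; hops seen [H3,H3,H0] ; pick H0
  add 185.4.36.192/28 -> H2 at depth 28
  add 185.4.36.0/24 -> H3 at depth 24
  Q 185.4.36.192: descend 10111001000001000010010011000 ; hops seen [H3,H3,H3,H2] ; pick H2
  - 0.0.0.0/0 clear@0
  add 44.122.0.0/16 -> H2 at depth 16
  add 185.4.0.0/17 -> H2 at depth 17
  add 185.4.36.0/24 -> H3 at depth 24
  Q 185.4.36.30: descend 101110010000010000100100 ; hops seen [H2,H3,H3] ; pick H3
  Q 155.117.251.195: descend 1001101101110101111110111100 ; hops seen [H2,H3,H1,H2] ; pick H2
  Q 155.112.28.233: descend 1001101101110 ; hops seen [H2] ; pick H2
  Q 44.96.0.3: descend 00101100011 ; hops seen [H2] ; pick H2
  add 44.122.175.160/28 -> H3 at depth 28

== LOOKUPS ==
["H2","H3","H3","H2","H2","H3","H0","H2","H3","H2","H2","H2"]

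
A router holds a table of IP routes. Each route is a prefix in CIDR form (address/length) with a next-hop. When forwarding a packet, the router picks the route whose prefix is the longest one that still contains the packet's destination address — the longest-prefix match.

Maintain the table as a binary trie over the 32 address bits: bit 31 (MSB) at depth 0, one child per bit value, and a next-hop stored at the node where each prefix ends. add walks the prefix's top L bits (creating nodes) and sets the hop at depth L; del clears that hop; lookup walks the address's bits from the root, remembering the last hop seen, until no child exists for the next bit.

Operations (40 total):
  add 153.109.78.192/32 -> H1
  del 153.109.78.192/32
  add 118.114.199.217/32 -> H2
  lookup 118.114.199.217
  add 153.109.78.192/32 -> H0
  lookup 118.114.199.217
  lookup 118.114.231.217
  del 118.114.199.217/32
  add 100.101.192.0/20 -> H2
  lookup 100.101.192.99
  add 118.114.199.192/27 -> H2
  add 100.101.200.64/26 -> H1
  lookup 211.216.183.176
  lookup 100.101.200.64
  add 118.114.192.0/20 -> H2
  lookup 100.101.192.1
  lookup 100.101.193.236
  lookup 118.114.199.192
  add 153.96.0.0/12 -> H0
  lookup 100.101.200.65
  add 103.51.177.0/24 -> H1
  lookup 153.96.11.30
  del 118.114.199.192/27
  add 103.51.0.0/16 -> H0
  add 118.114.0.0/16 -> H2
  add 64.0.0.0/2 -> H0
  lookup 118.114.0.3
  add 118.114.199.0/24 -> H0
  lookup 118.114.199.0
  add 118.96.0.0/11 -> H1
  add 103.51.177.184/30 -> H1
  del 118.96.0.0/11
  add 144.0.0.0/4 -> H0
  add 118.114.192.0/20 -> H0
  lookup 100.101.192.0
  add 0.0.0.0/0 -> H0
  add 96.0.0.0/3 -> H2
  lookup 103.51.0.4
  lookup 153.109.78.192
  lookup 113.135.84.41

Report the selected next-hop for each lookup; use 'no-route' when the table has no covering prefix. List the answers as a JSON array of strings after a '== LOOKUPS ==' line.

Process each operation:
  + 153.109.78.192/32 (H1) depth=32
  - 153.109.78.192/32 clear@32
  + 118.114.199.217/32 (H2) depth=32
  ? 118.114.199.217  path d0:-→d1:-→d2:-→d3:-→d4:-→d5:-→d6:-→d7:-→d8:-→d9:-→d10:-→d11:-→d12:-→d13:-→d14:-→d15:-→d16:-→d17:-→d18:-→d19:-→d20:-→d21:-→d22:-→d23:-→d24:-→d25:-→d26:-→d27:-→d28:-→d29:-→d30:-→d31:-→d32:H2  best=H2
  + 153.109.78.192/32 (H0) depth=32
  ? 118.114.199.217  path d0:-→d1:-→d2:-→d3:-→d4:-→d5:-→d6:-→d7:-→d8:-→d9:-→d10:-→d11:-→d12:-→d13:-→d14:-→d15:-→d16:-→d17:-→d18:-→d19:-→d20:-→d21:-→d22:-→d23:-→d24:-→d25:-→d26:-→d27:-→d28:-→d29:-→d30:-→d31:-→d32:H2  best=H2
  ? 118.114.231.217  path d0:-→d1:-→d2:-→d3:-→d4:-→d5:-→d6:-→d7:-→d8:-→d9:-→d10:-→d11:-→d12:-→d13:-→d14:-→d15:-→d16:-→d17:-→d18:-  best=no-route
  - 118.114.199.217/32 clear@32
  + 100.101.192.0/20 (H2) depth=20
  ? 100.101.192.99  path d0:-→d1:-→d2:-→d3:-→d4:-→d5:-→d6:-→d7:-→d8:-→d9:-→d10:-→d11:-→d12:-→d13:-→d14:-→d15:-→d16:-→d17:-→d18:-→d19:-→d20:H2  best=H2
  + 118.114.199.192/27 (H2) depth=27
  + 100.101.200.64/26 (H1) depth=26
  ? 211.216.183.176  path d0:-→d1:-  best=no-route
  ? 100.101.200.64  path d0:-→d1:-→d2:-→d3:-→d4:-→d5:-→d6:-→d7:-→d8:-→d9:-→d10:-→d11:-→d12:-→d13:-→d14:-→d15:-→d16:-→d17:-→d18:-→d19:-→d20:H2→d21:-→d22:-→d23:-→d24:-→d25:-→d26:H1  best=H1
  + 118.114.192.0/20 (H2) depth=20
  ? 100.101.192.1  path d0:-→d1:-→d2:-→d3:-→d4:-→d5:-→d6:-→d7:-→d8:-→d9:-→d10:-→d11:-→d12:-→d13:-→d14:-→d15:-→d16:-→d17:-→d18:-→d19:-→d20:H2  best=H2
  ? 100.101.193.236  path d0:-→d1:-→d2:-→d3:-→d4:-→d5:-→d6:-→d7:-→d8:-→d9:-→d10:-→d11:-→d12:-→d13:-→d14:-→d15:-→d16:-→d17:-→d18:-→d19:-→d20:H2  best=H2
  ? 118.114.199.192  path d0:-→d1:-→d2:-→d3:-→d4:-→d5:-→d6:-→d7:-→d8:-→d9:-→d10:-→d11:-→d12:-→d13:-→d14:-→d15:-→d16:-→d17:-→d18:-→d19:-→d20:H2→d21:-→d22:-→d23:-→d24:-→d25:-→d26:-→d27:H2  best=H2
  + 153.96.0.0/12 (H0) depth=12
  ? 100.101.200.65  path d0:-→d1:-→d2:-→d3:-→d4:-→d5:-→d6:-→d7:-→d8:-→d9:-→d10:-→d11:-→d12:-→d13:-→d14:-→d15:-→d16:-→d17:-→d18:-→d19:-→d20:H2→d21:-→d22:-→d23:-→d24:-→d25:-→d26:H1  best=H1
  + 103.51.177.0/24 (H1) depth=24
  ? 153.96.11.30  path d0:-→d1:-→d2:-→d3:-→d4:-→d5:-→d6:-→d7:-→d8:-→d9:-→d10:-→d11:-→d12:H0  best=H0
  - 118.114.199.192/27 clear@27
  + 103.51.0.0/16 (H0) depth=16
  + 118.114.0.0/16 (H2) depth=16
  + 64.0.0.0/2 (H0) depth=2
  ? 118.114.0.3  path d0:-→d1:-→d2:H0→d3:-→d4:-→d5:-→d6:-→d7:-→d8:-→d9:-→d10:-→d11:-→d12:-→d13:-→d14:-→d15:-→d16:H2  best=H2
  + 118.114.199.0/24 (H0) depth=24
  ? 118.114.199.0  path d0:-→d1:-→d2:H0→d3:-→d4:-→d5:-→d6:-→d7:-→d8:-→d9:-→d10:-→d11:-→d12:-→d13:-→d14:-→d15:-→d16:H2→d17:-→d18:-→d19:-→d20:H2→d21:-→d22:-→d23:-→d24:H0  best=H0
  + 118.96.0.0/11 (H1) depth=11
  + 103.51.177.184/30 (H1) depth=30
  - 118.96.0.0/11 clear@11
  + 144.0.0.0/4 (H0) depth=4
  + 118.114.192.0/20 (H0) depth=20
  ? 100.101.192.0  path d0:-→d1:-→d2:H0→d3:-→d4:-→d5:-→d6:-→d7:-→d8:-→d9:-→d10:-→d11:-→d12:-→d13:-→d14:-→d15:-→d16:-→d17:-→d18:-→d19:-→d20:H2  best=H2
  + 0.0.0.0/0 (H0) depth=0
  + 96.0.0.0/3 (H2) depth=3
  ? 103.51.0.4  path d0:H0→d1:-→d2:H0→d3:H2→d4:-→d5:-→d6:-→d7:-→d8:-→d9:-→d10:-→d11:-→d12:-→d13:-→d14:-→d15:-→d16:H0  best=H0
  ? 153.109.78.192  path d0:H0→d1:-→d2:-→d3:-→d4:H0→d5:-→d6:-→d7:-→d8:-→d9:-→d10:-→d11:-→d12:H0→d13:-→d14:-→d15:-→d16:-→d17:-→d18:-→d19:-→d20:-→d21:-→d22:-→d23:-→d24:-→d25:-→d26:-→d27:-→d28:-→d29:-→d30:-→d31:-→d32:H0  best=H0
  ? 113.135.84.41  path d0:H0→d1:-→d2:H0→d3:H2→d4:-→d5:-  best=H2

== LOOKUPS ==
["H2","H2","no-route","H2","no-route","H1","H2","H2","H2","H1","H0","H2","H0","H2","H0","H0","H2"]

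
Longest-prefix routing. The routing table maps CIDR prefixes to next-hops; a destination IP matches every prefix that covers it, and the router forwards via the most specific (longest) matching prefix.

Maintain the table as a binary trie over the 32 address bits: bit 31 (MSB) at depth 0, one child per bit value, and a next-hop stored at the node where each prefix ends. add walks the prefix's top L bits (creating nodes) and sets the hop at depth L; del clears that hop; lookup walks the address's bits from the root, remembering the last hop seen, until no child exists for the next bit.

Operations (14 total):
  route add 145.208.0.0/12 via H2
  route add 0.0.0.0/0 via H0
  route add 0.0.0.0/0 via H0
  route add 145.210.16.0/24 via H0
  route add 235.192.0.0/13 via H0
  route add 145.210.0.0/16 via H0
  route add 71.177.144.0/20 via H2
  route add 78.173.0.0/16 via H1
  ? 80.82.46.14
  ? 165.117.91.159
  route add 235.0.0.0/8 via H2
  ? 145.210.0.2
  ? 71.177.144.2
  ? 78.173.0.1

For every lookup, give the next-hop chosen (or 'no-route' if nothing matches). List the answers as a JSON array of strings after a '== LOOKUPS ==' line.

Apply in order:
  add 145.208.0.0/12 -> H2 at depth 12
  add 0.0.0.0/0 -> H0 at depth 0
  add 0.0.0.0/0 -> H0 at depth 0
  add 145.210.16.0/24 -> H0 at depth 24
  add 235.192.0.0/13 -> H0 at depth 13
  add 145.210.0.0/16 -> H0 at depth 16
  add 71.177.144.0/20 -> H2 at depth 20
  add 78.173.0.0/16 -> H1 at depth 16
  ? 80.82.46.14  path d0:H0→d1:-→d2:-→d3:-  best=H0
  ? 165.117.91.159  path d0:H0→d1:-→d2:-  best=H0
  add 235.0.0.0/8 -> H2 at depth 8
  ? 145.210.0.2  path d0:H0→d1:-→d2:-→d3:-→d4:-→d5:-→d6:-→d7:-→d8:-→d9:-→d10:-→d11:-→d12:H2→d13:-→d14:-→d15:-→d16:H0→d17:-→d18:-→d19:-  best=H0
  ? 71.177.144.2  path d0:H0→d1:-→d2:-→d3:-→d4:-→d5:-→d6:-→d7:-→d8:-→d9:-→d10:-→d11:-→d12:-→d13:-→d14:-→d15:-→d16:-→d17:-→d18:-→d19:-→d20:H2  best=H2
  ? 78.173.0.1  path d0:H0→d1:-→d2:-→d3:-→d4:-→d5:-→d6:-→d7:-→d8:-→d9:-→d10:-→d11:-→d12:-→d13:-→d14:-→d15:-→d16:H1  best=H1

== LOOKUPS ==
["H0","H0","H0","H2","H1"]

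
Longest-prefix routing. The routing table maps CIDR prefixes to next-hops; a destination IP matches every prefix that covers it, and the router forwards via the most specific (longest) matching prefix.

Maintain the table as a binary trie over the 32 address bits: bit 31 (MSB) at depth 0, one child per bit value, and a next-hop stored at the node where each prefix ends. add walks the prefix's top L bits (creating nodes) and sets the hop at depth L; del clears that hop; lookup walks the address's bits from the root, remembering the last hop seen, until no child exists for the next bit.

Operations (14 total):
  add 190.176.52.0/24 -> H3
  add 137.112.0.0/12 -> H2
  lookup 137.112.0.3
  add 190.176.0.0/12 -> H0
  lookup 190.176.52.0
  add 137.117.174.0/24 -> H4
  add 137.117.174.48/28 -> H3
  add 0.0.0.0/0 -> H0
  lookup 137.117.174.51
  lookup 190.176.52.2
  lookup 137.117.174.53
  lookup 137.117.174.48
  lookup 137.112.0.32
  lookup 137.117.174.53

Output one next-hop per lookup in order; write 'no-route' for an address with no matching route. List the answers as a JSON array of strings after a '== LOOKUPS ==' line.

Process each operation:
  + 190.176.52.0/24 (H3) depth=24
  + 137.112.0.0/12 (H2) depth=12
  lookup 137.112.0.3: bits 100010010111 walk d0:-→d1:-→d2:-→d3:-→d4:-→d5:-→d6:-→d7:-→d8:-→d9:-→d10:-→d11:-→d12:H2 -> H2
  + 190.176.0.0/12 (H0) depth=12
  lookup 190.176.52.0: bits 101111101011000000110100 walk d0:-→d1:-→d2:-→d3:-→d4:-→d5:-→d6:-→d7:-→d8:-→d9:-→d10:-→d11:-→d12:H0→d13:-→d14:-→d15:-→d16:-→d17:-→d18:-→d19:-→d20:-→d21:-→d22:-→d23:-→d24:H3 -> H3
  + 137.117.174.0/24 (H4) depth=24
  + 137.117.174.48/28 (H3) depth=28
  + 0.0.0.0/0 (H0) depth=0
  lookup 137.117.174.51: bits 1000100101110101101011100011 walk d0:H0→d1:-→d2:-→d3:-→d4:-→d5:-→d6:-→d7:-→d8:-→d9:-→d10:-→d11:-→d12:H2→d13:-→d14:-→d15:-→d16:-→d17:-→d18:-→d19:-→d20:-→d21:-→d22:-→d23:-→d24:H4→d25:-→d26:-→d27:-→d28:H3 -> H3
  lookup 190.176.52.2: bits 101111101011000000110100 walk d0:H0→d1:-→d2:-→d3:-→d4:-→d5:-→d6:-→d7:-→d8:-→d9:-→d10:-→d11:-→d12:H0→d13:-→d14:-→d15:-→d16:-→d17:-→d18:-→d19:-→d20:-→d21:-→d22:-→d23:-→d24:H3 -> H3
  lookup 137.117.174.53: bits 1000100101110101101011100011 walk d0:H0→d1:-→d2:-→d3:-→d4:-→d5:-→d6:-→d7:-→d8:-→d9:-→d10:-→d11:-→d12:H2→d13:-→d14:-→d15:-→d16:-→d17:-→d18:-→d19:-→d20:-→d21:-→d22:-→d23:-→d24:H4→d25:-→d26:-→d27:-→d28:H3 -> H3
  lookup 137.117.174.48: bits 1000100101110101101011100011 walk d0:H0→d1:-→d2:-→d3:-→d4:-→d5:-→d6:-→d7:-→d8:-→d9:-→d10:-→d11:-→d12:H2→d13:-→d14:-→d15:-→d16:-→d17:-→d18:-→d19:-→d20:-→d21:-→d22:-→d23:-→d24:H4→d25:-→d26:-→d27:-→d28:H3 -> H3
  lookup 137.112.0.32: bits 1000100101110 walk d0:H0→d1:-→d2:-→d3:-→d4:-→d5:-→d6:-→d7:-→d8:-→d9:-→d10:-→d11:-→d12:H2→d13:- -> H2
  lookup 137.117.174.53: bits 1000100101110101101011100011 walk d0:H0→d1:-→d2:-→d3:-→d4:-→d5:-→d6:-→d7:-→d8:-→d9:-→d10:-→d11:-→d12:H2→d13:-→d14:-→d15:-→d16:-→d17:-→d18:-→d19:-→d20:-→d21:-→d22:-→d23:-→d24:H4→d25:-→d26:-→d27:-→d28:H3 -> H3

== LOOKUPS ==
["H2","H3","H3","H3","H3","H3","H2","H3"]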